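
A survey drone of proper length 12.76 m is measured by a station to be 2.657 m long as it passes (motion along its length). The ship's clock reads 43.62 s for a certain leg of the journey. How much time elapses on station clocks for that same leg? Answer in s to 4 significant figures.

Length contraction ⇒ γ = L₀/L = 12.76/2.657 = 4.80241
Time dilation: Δt = γτ₀ = 4.80241 × 43.62 s = 209.5 s

Δt ≈ 209.5 s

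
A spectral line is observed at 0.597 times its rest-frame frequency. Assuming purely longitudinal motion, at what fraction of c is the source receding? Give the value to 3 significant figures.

f_obs/f_src = √((1−β)/(1+β)) = 0.597  ⇒  (1−β)/(1+β) = 0.35641
β = |1 − D²|/(1 + D²) = |1 − 0.35641|/(1 + 0.35641) = 0.474

β ≈ 0.474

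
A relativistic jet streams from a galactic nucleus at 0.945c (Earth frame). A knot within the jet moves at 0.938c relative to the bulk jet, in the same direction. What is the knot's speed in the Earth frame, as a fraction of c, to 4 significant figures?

u ≈ 0.9982c

Relativistic velocity addition: u = (u' + v)/(1 + u'v/c²)
= (0.938 + 0.945)/(1 + 0.938×0.945) = 1.883/1.88641 = 0.9982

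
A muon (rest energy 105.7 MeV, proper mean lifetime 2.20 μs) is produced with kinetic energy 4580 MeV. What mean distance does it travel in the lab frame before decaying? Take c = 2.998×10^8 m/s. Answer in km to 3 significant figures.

d ≈ 29.2 km

γ = 1 + K/(m₀c²) = 1 + 4580/105.7 = 44.330
β = √(1 − 1/γ²) = 0.99975
Dilated lifetime: γτ₀ = 44.330 × 2.20 μs = 97.526 μs
d = βc·γτ₀ = 0.99975 × (2.998×10^8 m/s) × 9.7526×10^-5 s = 29.2 km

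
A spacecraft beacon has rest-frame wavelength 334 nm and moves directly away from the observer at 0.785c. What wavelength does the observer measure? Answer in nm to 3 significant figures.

λ_obs ≈ 962 nm

Relativistic Doppler: λ_obs = λ_src √((1+β)/(1−β))
= 334 × √(1.7850/0.21500) = 334 × 2.8814 = 962 nm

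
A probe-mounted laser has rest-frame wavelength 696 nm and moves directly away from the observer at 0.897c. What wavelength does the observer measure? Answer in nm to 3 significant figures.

λ_obs ≈ 2990 nm

Relativistic Doppler: λ_obs = λ_src √((1+β)/(1−β))
= 696 × √(1.8970/0.10300) = 696 × 4.2916 = 2990 nm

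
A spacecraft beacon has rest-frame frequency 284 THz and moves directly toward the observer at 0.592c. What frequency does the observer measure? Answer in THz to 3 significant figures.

f_obs ≈ 561 THz

Relativistic Doppler: f_obs = f_src √((1+β)/(1−β))
= 284 × √(1.5920/0.40800) = 284 × 1.9753 = 561 THz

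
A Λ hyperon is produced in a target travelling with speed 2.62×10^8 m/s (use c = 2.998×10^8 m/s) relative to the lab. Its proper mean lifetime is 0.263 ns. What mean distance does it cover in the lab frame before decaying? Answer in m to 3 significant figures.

β = v/c = 2.62×10^8 / 2.998×10^8 = 0.87392
γ = 1/√(1 − 0.87392²) = 2.0573
Dilated lifetime: Δt = γτ₀ = 2.0573 × 0.263 ns = 0.54107 ns
d = vΔt = 0.87392c × 0.54107 ns = 2.6200×10^8 m/s × 5.4107×10^-10 s = 0.142 m

d ≈ 0.142 m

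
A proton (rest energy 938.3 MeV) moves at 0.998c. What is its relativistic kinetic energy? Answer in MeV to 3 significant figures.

K ≈ 13900 MeV

γ = 1/√(1 − 0.998²) = 15.819
K = (γ − 1)m₀c² = (15.819 − 1) × 938.3 MeV = 14.819 × 938.3 MeV = 13900 MeV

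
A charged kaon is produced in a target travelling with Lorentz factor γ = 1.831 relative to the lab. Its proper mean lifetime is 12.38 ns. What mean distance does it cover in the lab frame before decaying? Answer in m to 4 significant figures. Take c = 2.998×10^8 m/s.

β = √(1 − 1/γ²) = √(1 − 1/1.831²) = 0.837688
Dilated lifetime: Δt = γτ₀ = 1.831 × 12.38 ns = 22.6678 ns
d = vΔt = 0.837688c × 22.6678 ns = 2.51139×10^8 m/s × 2.26678×10^-8 s = 5.693 m

d ≈ 5.693 m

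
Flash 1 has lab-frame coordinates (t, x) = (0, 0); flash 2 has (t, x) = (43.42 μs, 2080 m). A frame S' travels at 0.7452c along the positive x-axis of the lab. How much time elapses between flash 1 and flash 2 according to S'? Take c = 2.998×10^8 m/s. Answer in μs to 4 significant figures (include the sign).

Δt' ≈ 57.36 μs

γ = 1/√(1 − 0.7452²) = 1.49961
Δt' = γ(Δt − vΔx/c²) = 1.49961 × (43.42 μs − 0.7452×2080 m / (2.998×10^8 m/s))
= 1.49961 × (38.2498 μs) = 57.36 μs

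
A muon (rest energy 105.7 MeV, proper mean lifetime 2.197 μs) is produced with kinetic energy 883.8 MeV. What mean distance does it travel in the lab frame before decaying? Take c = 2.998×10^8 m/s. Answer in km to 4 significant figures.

γ = 1 + K/(m₀c²) = 1 + 883.8/105.7 = 9.36140
β = √(1 − 1/γ²) = 0.994278
Dilated lifetime: γτ₀ = 9.36140 × 2.197 μs = 20.5670 μs
d = βc·γτ₀ = 0.994278 × (2.998×10^8 m/s) × 2.05670×10^-5 s = 6.131 km

d ≈ 6.131 km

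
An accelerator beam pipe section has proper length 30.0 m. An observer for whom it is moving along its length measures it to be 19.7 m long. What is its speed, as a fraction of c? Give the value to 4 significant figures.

β ≈ 0.7542

γ = L₀/L = 30.0/19.7 = 1.52284
β = √(1 − 1/γ²) = 0.7542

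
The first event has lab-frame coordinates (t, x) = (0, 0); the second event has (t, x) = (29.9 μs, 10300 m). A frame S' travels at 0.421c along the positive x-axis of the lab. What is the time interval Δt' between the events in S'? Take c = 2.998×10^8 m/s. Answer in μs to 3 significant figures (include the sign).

γ = 1/√(1 − 0.421²) = 1.1025
Δt' = γ(Δt − vΔx/c²) = 1.1025 × (29.9 μs − 0.421×10300 m / (2.998×10^8 m/s))
= 1.1025 × (15.436 μs) = 17.0 μs

Δt' ≈ 17.0 μs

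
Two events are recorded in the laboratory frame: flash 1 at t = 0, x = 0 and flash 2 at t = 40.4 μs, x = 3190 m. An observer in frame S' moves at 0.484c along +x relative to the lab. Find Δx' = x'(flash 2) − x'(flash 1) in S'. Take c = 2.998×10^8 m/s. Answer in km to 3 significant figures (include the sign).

Δx' ≈ -3.05 km

γ = 1/√(1 − 0.484²) = 1.1428
Δx' = γ(Δx − vΔt) = 1.1428 × (3190 m − 0.484×(2.998×10^8 m/s)×40.4×10^-6 s)
= 1.1428 × (-2672.2 m) = -3.05 km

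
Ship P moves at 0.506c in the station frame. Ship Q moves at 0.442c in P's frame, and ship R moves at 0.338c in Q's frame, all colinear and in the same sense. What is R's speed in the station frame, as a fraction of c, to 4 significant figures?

Compose boost 2: (0.442 + 0.506)/(1 + 0.442×0.506) = 0.9480/1.22365 = 0.774730
Compose boost 3: (0.338 + 0.774730)/(1 + 0.338×0.774730) = 1.11273/1.26186 = 0.8818

u ≈ 0.8818c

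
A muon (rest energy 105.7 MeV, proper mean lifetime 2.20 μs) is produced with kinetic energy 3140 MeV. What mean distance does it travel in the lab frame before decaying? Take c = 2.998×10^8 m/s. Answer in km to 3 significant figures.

d ≈ 20.2 km

γ = 1 + K/(m₀c²) = 1 + 3140/105.7 = 30.707
β = √(1 − 1/γ²) = 0.99947
Dilated lifetime: γτ₀ = 30.707 × 2.20 μs = 67.555 μs
d = βc·γτ₀ = 0.99947 × (2.998×10^8 m/s) × 6.7555×10^-5 s = 20.2 km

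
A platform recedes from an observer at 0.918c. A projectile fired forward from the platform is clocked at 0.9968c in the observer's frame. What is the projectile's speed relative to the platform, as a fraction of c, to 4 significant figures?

Inverse velocity addition: u' = (u − v)/(1 − uv/c²)
= (0.9968 − 0.918)/(1 − 0.9968×0.918) = 0.07880/0.0849376 = 0.9277

u' ≈ 0.9277c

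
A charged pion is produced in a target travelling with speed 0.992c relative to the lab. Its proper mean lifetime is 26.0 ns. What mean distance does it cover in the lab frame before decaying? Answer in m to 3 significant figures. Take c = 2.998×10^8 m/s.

γ = 1/√(1 − 0.992²) = 7.9216
Dilated lifetime: Δt = γτ₀ = 7.9216 × 26.0 ns = 205.96 ns
d = vΔt = 0.992c × 205.96 ns = 2.9740×10^8 m/s × 2.0596×10^-7 s = 61.3 m

d ≈ 61.3 m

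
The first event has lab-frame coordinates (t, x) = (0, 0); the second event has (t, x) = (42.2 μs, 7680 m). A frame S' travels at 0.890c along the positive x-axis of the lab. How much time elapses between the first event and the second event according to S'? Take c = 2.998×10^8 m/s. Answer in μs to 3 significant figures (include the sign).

Δt' ≈ 42.5 μs

γ = 1/√(1 − 0.890²) = 2.1932
Δt' = γ(Δt − vΔx/c²) = 2.1932 × (42.2 μs − 0.890×7680 m / (2.998×10^8 m/s))
= 2.1932 × (19.401 μs) = 42.5 μs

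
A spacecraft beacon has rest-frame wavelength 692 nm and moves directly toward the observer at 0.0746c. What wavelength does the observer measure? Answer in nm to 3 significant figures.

λ_obs ≈ 642 nm

Relativistic Doppler: λ_obs = λ_src √((1−β)/(1+β))
= 692 × √(0.92540/1.0746) = 692 × 0.92799 = 642 nm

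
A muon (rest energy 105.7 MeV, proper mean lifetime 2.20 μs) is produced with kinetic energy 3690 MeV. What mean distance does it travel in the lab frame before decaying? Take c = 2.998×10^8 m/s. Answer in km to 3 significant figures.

d ≈ 23.7 km

γ = 1 + K/(m₀c²) = 1 + 3690/105.7 = 35.910
β = √(1 − 1/γ²) = 0.99961
Dilated lifetime: γτ₀ = 35.910 × 2.20 μs = 79.002 μs
d = βc·γτ₀ = 0.99961 × (2.998×10^8 m/s) × 7.9002×10^-5 s = 23.7 km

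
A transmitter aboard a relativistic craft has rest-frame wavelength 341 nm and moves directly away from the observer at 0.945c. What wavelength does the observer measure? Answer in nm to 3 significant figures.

Relativistic Doppler: λ_obs = λ_src √((1+β)/(1−β))
= 341 × √(1.9450/0.055000) = 341 × 5.9467 = 2030 nm

λ_obs ≈ 2030 nm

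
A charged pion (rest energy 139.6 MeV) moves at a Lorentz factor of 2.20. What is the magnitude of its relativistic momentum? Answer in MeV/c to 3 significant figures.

β = √(1 − 1/γ²) = √(1 − 1/2.20²) = 0.89072
p = γβm₀c = 2.20 × 0.89072 × 139.6 MeV/c = 274 MeV/c

p ≈ 274 MeV/c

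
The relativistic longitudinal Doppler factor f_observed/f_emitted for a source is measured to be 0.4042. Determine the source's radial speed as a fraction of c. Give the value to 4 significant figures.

f_obs/f_src = √((1−β)/(1+β)) = 0.4042  ⇒  (1−β)/(1+β) = 0.163378
β = |1 − D²|/(1 + D²) = |1 − 0.163378|/(1 + 0.163378) = 0.7191

β ≈ 0.7191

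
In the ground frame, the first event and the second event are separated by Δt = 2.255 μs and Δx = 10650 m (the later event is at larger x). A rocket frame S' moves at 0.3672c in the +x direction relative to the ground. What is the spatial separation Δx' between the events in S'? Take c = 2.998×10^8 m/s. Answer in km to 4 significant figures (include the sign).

γ = 1/√(1 − 0.3672²) = 1.07510
Δx' = γ(Δx − vΔt) = 1.07510 × (10650 m − 0.3672×(2.998×10^8 m/s)×2.255×10^-6 s)
= 1.07510 × (10401.8 m) = 11.18 km

Δx' ≈ 11.18 km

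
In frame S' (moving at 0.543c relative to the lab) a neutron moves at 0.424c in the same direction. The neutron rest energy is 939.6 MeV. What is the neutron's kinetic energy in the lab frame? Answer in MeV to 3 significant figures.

K ≈ 580 MeV

u_lab = (0.424 + 0.543)/(1 + 0.424×0.543) = 0.786031
γ = 1/√(1 − 0.786031²) = 1.6176
K = (γ − 1)m₀c² = (1.6176 − 1) × 939.6 = 0.61763 × 939.6 = 580 MeV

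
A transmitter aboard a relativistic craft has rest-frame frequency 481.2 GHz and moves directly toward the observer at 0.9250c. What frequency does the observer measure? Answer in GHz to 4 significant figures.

Relativistic Doppler: f_obs = f_src √((1+β)/(1−β))
= 481.2 × √(1.92500/0.0750000) = 481.2 × 5.06623 = 2438 GHz

f_obs ≈ 2438 GHz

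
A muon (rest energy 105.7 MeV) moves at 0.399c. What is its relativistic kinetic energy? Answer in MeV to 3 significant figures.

K ≈ 9.57 MeV

γ = 1/√(1 − 0.399²) = 1.0906
K = (γ − 1)m₀c² = (1.0906 − 1) × 105.7 MeV = 0.090571 × 105.7 MeV = 9.57 MeV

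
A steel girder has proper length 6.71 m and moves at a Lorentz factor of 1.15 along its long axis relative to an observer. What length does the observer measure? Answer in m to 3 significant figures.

L ≈ 5.83 m

γ = 1.15 (given)
Length contraction: L = L₀/γ = 6.71/1.15 = 5.83 m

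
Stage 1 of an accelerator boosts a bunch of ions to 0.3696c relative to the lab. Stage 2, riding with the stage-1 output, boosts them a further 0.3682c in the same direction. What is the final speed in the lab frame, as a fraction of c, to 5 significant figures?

Compose boost 2: (0.3682 + 0.3696)/(1 + 0.3682×0.3696) = 0.73780/1.136087 = 0.64942

u ≈ 0.64942c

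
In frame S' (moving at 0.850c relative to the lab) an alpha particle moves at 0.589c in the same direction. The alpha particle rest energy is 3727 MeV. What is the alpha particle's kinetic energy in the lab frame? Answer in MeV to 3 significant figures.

K ≈ 9410 MeV

u_lab = (0.589 + 0.850)/(1 + 0.589×0.850) = 0.958918
γ = 1/√(1 − 0.958918²) = 3.5250
K = (γ − 1)m₀c² = (3.5250 − 1) × 3727 = 2.5250 × 3727 = 9410 MeV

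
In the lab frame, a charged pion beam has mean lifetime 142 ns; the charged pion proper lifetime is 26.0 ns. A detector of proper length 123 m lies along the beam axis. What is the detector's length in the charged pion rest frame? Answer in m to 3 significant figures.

Time dilation ⇒ γ = Δt/τ₀ = 142/26.0 = 5.4615
Length contraction: L = L₀/γ = 123/5.4615 = 22.5 m

L ≈ 22.5 m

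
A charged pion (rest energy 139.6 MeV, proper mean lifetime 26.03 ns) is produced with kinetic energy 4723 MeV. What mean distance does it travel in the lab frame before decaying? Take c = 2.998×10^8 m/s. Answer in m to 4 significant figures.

d ≈ 271.7 m

γ = 1 + K/(m₀c²) = 1 + 4723/139.6 = 34.8324
β = √(1 − 1/γ²) = 0.999588
Dilated lifetime: γτ₀ = 34.8324 × 26.03 ns = 906.687 ns
d = βc·γτ₀ = 0.999588 × (2.998×10^8 m/s) × 9.06687×10^-7 s = 271.7 m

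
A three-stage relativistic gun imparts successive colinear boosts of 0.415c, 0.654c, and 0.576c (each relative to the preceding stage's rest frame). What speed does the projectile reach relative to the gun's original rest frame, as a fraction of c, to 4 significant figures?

Compose boost 2: (0.654 + 0.415)/(1 + 0.654×0.415) = 1.069/1.27141 = 0.840799
Compose boost 3: (0.576 + 0.840799)/(1 + 0.576×0.840799) = 1.41680/1.48430 = 0.9545

u ≈ 0.9545c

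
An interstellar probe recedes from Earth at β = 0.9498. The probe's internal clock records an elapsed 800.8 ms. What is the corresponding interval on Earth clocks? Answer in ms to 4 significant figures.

Δt ≈ 2560 ms

γ = 1/√(1 − 0.9498²) = 3.19634
Time dilation: Δt = γτ₀ = 3.19634 × 800.8 ms = 2560 ms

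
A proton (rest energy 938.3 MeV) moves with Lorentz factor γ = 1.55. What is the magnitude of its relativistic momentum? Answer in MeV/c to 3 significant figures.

p ≈ 1110 MeV/c

β = √(1 − 1/γ²) = √(1 − 1/1.55²) = 0.76405
p = γβm₀c = 1.55 × 0.76405 × 938.3 MeV/c = 1110 MeV/c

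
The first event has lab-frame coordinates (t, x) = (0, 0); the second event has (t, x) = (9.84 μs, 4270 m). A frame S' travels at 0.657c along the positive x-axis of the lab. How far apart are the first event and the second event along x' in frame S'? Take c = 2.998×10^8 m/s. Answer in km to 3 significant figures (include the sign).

γ = 1/√(1 − 0.657²) = 1.3265
Δx' = γ(Δx − vΔt) = 1.3265 × (4270 m − 0.657×(2.998×10^8 m/s)×9.84×10^-6 s)
= 1.3265 × (2331.8 m) = 3.09 km

Δx' ≈ 3.09 km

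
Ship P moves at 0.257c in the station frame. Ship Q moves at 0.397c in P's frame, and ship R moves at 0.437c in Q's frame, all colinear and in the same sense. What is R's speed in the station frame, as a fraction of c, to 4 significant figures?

u ≈ 0.8182c

Compose boost 2: (0.397 + 0.257)/(1 + 0.397×0.257) = 0.6540/1.10203 = 0.593451
Compose boost 3: (0.437 + 0.593451)/(1 + 0.437×0.593451) = 1.03045/1.25934 = 0.8182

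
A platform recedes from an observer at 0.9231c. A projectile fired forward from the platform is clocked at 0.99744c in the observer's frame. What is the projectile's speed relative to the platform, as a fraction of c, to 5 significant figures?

u' ≈ 0.93789c

Inverse velocity addition: u' = (u − v)/(1 − uv/c²)
= (0.99744 − 0.9231)/(1 − 0.99744×0.9231) = 0.074340/0.07926314 = 0.93789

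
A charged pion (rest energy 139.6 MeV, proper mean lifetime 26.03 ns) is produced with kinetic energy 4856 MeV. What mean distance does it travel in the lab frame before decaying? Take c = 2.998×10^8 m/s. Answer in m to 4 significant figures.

γ = 1 + K/(m₀c²) = 1 + 4856/139.6 = 35.7851
β = √(1 − 1/γ²) = 0.999609
Dilated lifetime: γτ₀ = 35.7851 × 26.03 ns = 931.486 ns
d = βc·γτ₀ = 0.999609 × (2.998×10^8 m/s) × 9.31486×10^-7 s = 279.2 m

d ≈ 279.2 m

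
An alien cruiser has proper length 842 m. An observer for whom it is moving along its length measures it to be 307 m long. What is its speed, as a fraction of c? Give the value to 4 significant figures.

γ = L₀/L = 842/307 = 2.74267
β = √(1 − 1/γ²) = 0.9312

β ≈ 0.9312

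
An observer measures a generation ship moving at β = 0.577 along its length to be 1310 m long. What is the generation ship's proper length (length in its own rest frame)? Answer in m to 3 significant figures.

γ = 1/√(1 − 0.577²) = 1.2244
L₀ = γL = 1.2244 × 1310 = 1600 m

L₀ ≈ 1600 m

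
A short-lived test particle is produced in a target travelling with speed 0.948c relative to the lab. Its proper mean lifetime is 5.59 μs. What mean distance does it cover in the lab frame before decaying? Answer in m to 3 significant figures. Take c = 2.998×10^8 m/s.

γ = 1/√(1 − 0.948²) = 3.1420
Dilated lifetime: Δt = γτ₀ = 3.1420 × 5.59 μs = 17.564 μs
d = vΔt = 0.948c × 17.564 μs = 2.8421×10^8 m/s × 1.7564×10^-5 s = 4990 m

d ≈ 4990 m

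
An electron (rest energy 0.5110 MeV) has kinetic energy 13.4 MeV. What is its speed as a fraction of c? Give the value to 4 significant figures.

β ≈ 0.9993

γ = 1 + K/(m₀c²) = 1 + 13.4/0.5110 = 27.2231
β = √(1 − 1/γ²) = 0.9993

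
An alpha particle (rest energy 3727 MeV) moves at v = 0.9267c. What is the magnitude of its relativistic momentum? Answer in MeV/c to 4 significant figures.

p ≈ 9191 MeV/c

γ = 1/√(1 − 0.9267²) = 2.66098
p = γβm₀c = 2.66098 × 0.9267 × 3727 MeV/c = 9191 MeV/c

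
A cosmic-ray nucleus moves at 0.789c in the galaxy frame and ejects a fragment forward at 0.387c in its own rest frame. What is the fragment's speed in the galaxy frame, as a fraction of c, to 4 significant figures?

u ≈ 0.9009c

Compose boost 2: (0.387 + 0.789)/(1 + 0.387×0.789) = 1.176/1.30534 = 0.9009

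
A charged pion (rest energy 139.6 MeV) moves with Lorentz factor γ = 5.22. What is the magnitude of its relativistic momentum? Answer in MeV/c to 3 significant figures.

β = √(1 − 1/γ²) = √(1 − 1/5.22²) = 0.98148
p = γβm₀c = 5.22 × 0.98148 × 139.6 MeV/c = 715 MeV/c

p ≈ 715 MeV/c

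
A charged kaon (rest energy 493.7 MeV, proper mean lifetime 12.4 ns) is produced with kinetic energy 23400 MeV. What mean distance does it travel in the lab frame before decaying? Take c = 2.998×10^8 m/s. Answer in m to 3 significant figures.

γ = 1 + K/(m₀c²) = 1 + 23400/493.7 = 48.397
β = √(1 − 1/γ²) = 0.99979
Dilated lifetime: γτ₀ = 48.397 × 12.4 ns = 600.13 ns
d = βc·γτ₀ = 0.99979 × (2.998×10^8 m/s) × 6.0013×10^-7 s = 180 m

d ≈ 180 m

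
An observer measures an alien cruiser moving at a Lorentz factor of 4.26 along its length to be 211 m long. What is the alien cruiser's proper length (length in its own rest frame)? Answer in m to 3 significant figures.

L₀ ≈ 899 m

γ = 4.26 (given)
L₀ = γL = 4.26 × 211 = 899 m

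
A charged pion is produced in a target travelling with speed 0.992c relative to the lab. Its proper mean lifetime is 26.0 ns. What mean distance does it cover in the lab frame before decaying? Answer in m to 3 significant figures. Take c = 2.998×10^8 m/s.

d ≈ 61.3 m

γ = 1/√(1 − 0.992²) = 7.9216
Dilated lifetime: Δt = γτ₀ = 7.9216 × 26.0 ns = 205.96 ns
d = vΔt = 0.992c × 205.96 ns = 2.9740×10^8 m/s × 2.0596×10^-7 s = 61.3 m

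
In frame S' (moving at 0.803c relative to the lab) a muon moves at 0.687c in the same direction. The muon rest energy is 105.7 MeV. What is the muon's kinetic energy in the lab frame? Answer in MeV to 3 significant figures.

K ≈ 273 MeV

u_lab = (0.687 + 0.803)/(1 + 0.687×0.803) = 0.960261
γ = 1/√(1 − 0.960261²) = 3.5829
K = (γ − 1)m₀c² = (3.5829 − 1) × 105.7 = 2.5829 × 105.7 = 273 MeV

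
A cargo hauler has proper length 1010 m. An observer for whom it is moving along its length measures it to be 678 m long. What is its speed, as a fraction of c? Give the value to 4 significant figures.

γ = L₀/L = 1010/678 = 1.48968
β = √(1 − 1/γ²) = 0.7412

β ≈ 0.7412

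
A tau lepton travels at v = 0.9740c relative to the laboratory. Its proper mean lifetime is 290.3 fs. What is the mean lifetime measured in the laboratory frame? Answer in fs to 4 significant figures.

Δt ≈ 1281 fs

γ = 1/√(1 − 0.9740²) = 4.41408
Time dilation: Δt = γτ₀ = 4.41408 × 290.3 fs = 1281 fs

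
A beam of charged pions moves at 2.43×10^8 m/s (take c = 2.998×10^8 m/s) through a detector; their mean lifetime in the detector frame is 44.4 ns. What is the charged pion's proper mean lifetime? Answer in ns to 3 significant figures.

β = v/c = 2.43×10^8 / 2.998×10^8 = 0.81054
γ = 1/√(1 − 0.81054²) = 1.7074
Proper time: τ₀ = Δt/γ = 44.4/1.7074 = 26.0 ns

τ₀ ≈ 26.0 ns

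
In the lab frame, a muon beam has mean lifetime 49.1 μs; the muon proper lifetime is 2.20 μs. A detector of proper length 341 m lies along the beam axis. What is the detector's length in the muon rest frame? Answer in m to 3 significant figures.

L ≈ 15.3 m

Time dilation ⇒ γ = Δt/τ₀ = 49.1/2.20 = 22.318
Length contraction: L = L₀/γ = 341/22.318 = 15.3 m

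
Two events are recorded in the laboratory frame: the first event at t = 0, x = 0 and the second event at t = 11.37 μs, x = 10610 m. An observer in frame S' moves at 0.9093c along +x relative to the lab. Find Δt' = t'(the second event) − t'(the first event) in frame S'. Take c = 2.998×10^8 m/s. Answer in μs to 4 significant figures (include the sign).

γ = 1/√(1 − 0.9093²) = 2.40303
Δt' = γ(Δt − vΔx/c²) = 2.40303 × (11.37 μs − 0.9093×10610 m / (2.998×10^8 m/s))
= 2.40303 × (-20.8104 μs) = -50.01 μs

Δt' ≈ -50.01 μs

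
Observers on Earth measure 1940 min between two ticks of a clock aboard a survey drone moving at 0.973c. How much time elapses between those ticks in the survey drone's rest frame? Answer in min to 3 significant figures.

τ₀ ≈ 448 min

γ = 1/√(1 − 0.973²) = 4.3327
Proper time: τ₀ = Δt/γ = 1940/4.3327 = 448 min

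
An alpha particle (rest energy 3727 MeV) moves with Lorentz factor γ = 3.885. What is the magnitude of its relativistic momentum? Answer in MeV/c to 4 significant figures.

p ≈ 13990 MeV/c

β = √(1 − 1/γ²) = √(1 − 1/3.885²) = 0.966305
p = γβm₀c = 3.885 × 0.966305 × 3727 MeV/c = 13990 MeV/c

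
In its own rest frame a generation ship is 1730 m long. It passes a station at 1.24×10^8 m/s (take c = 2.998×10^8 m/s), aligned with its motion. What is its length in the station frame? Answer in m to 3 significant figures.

L ≈ 1580 m

β = v/c = 1.24×10^8 / 2.998×10^8 = 0.41361
γ = 1/√(1 − 0.41361²) = 1.0984
Length contraction: L = L₀/γ = 1730/1.0984 = 1580 m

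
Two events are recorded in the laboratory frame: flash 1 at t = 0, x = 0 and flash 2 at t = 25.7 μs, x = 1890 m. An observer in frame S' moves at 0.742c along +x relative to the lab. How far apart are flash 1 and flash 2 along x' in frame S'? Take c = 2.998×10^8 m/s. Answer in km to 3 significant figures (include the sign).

Δx' ≈ -5.71 km

γ = 1/√(1 − 0.742²) = 1.4916
Δx' = γ(Δx − vΔt) = 1.4916 × (1890 m − 0.742×(2.998×10^8 m/s)×25.7×10^-6 s)
= 1.4916 × (-3827.0 m) = -5.71 km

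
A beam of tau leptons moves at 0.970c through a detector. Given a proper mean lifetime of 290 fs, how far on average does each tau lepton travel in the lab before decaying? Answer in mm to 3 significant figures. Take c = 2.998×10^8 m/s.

γ = 1/√(1 − 0.970²) = 4.1135
Dilated lifetime: Δt = γτ₀ = 4.1135 × 290 fs = 1192.9 fs
d = vΔt = 0.970c × 1192.9 fs = 2.9081×10^8 m/s × 1.1929×10^-12 s = 0.347 mm

d ≈ 0.347 mm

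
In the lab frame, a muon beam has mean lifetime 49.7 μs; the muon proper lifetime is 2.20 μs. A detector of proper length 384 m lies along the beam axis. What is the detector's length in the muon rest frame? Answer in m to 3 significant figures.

Time dilation ⇒ γ = Δt/τ₀ = 49.7/2.20 = 22.591
Length contraction: L = L₀/γ = 384/22.591 = 17.0 m

L ≈ 17.0 m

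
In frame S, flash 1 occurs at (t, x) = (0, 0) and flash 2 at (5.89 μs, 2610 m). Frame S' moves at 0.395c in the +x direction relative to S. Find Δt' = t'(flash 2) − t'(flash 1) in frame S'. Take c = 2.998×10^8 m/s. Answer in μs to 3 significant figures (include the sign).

Δt' ≈ 2.67 μs

γ = 1/√(1 − 0.395²) = 1.0885
Δt' = γ(Δt − vΔx/c²) = 1.0885 × (5.89 μs − 0.395×2610 m / (2.998×10^8 m/s))
= 1.0885 × (2.4512 μs) = 2.67 μs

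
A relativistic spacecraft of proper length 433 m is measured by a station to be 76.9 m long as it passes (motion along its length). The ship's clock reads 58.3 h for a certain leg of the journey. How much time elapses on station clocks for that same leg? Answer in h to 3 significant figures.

Length contraction ⇒ γ = L₀/L = 433/76.9 = 5.6307
Time dilation: Δt = γτ₀ = 5.6307 × 58.3 h = 328 h

Δt ≈ 328 h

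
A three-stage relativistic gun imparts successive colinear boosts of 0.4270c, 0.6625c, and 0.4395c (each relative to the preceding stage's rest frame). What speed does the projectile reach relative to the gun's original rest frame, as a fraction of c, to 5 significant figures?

u ≈ 0.93847c

Compose boost 2: (0.6625 + 0.4270)/(1 + 0.6625×0.4270) = 1.0895/1.282887 = 0.8492561
Compose boost 3: (0.4395 + 0.8492561)/(1 + 0.4395×0.8492561) = 1.288756/1.373248 = 0.93847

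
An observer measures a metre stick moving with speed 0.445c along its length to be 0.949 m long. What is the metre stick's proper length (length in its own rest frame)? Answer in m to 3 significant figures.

γ = 1/√(1 − 0.445²) = 1.1167
L₀ = γL = 1.1167 × 0.949 = 1.06 m

L₀ ≈ 1.06 m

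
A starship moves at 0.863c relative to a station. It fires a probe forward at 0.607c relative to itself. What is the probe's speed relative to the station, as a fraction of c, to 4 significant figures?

u ≈ 0.9647c

Relativistic velocity addition: u = (u' + v)/(1 + u'v/c²)
= (0.607 + 0.863)/(1 + 0.607×0.863) = 1.470/1.52384 = 0.9647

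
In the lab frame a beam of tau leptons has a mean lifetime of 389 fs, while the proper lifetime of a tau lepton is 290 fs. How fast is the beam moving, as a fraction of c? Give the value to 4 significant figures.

β ≈ 0.6665

γ = Δt/τ₀ = 389/290 = 1.34138
β = √(1 − 1/γ²) = √(1 − 1/1.34138²) = 0.6665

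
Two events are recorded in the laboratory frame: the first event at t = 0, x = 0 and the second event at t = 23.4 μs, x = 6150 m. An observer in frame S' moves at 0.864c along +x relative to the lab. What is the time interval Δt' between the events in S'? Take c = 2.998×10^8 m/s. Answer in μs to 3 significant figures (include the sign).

Δt' ≈ 11.3 μs

γ = 1/√(1 − 0.864²) = 1.9861
Δt' = γ(Δt − vΔx/c²) = 1.9861 × (23.4 μs − 0.864×6150 m / (2.998×10^8 m/s))
= 1.9861 × (5.6762 μs) = 11.3 μs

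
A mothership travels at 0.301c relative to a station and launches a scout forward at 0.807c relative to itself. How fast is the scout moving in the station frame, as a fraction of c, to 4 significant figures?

u ≈ 0.8915c

Compose boost 2: (0.807 + 0.301)/(1 + 0.807×0.301) = 1.108/1.24291 = 0.8915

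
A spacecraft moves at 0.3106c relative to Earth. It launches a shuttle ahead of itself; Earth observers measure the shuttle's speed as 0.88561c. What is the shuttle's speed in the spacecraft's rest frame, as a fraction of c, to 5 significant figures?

u' ≈ 0.79319c

Inverse velocity addition: u' = (u − v)/(1 − uv/c²)
= (0.88561 − 0.3106)/(1 − 0.88561×0.3106) = 0.57501/0.7249295 = 0.79319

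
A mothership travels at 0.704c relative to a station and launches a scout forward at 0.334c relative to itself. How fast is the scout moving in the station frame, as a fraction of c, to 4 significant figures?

Compose boost 2: (0.334 + 0.704)/(1 + 0.334×0.704) = 1.038/1.23514 = 0.8404

u ≈ 0.8404c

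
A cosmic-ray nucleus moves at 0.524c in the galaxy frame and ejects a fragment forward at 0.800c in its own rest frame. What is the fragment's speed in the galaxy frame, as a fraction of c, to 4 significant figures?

Compose boost 2: (0.800 + 0.524)/(1 + 0.800×0.524) = 1.324/1.41920 = 0.9329

u ≈ 0.9329c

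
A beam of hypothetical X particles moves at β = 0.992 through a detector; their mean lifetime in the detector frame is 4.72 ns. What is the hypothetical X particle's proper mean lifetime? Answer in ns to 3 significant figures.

τ₀ ≈ 0.596 ns

γ = 1/√(1 − 0.992²) = 7.9216
Proper time: τ₀ = Δt/γ = 4.72/7.9216 = 0.596 ns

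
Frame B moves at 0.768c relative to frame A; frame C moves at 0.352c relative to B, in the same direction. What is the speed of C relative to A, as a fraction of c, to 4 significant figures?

u ≈ 0.8817c

Compose boost 2: (0.352 + 0.768)/(1 + 0.352×0.768) = 1.120/1.27034 = 0.8817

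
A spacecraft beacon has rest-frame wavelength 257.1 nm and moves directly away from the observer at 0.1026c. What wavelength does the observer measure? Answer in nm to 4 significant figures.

Relativistic Doppler: λ_obs = λ_src √((1+β)/(1−β))
= 257.1 × √(1.10260/0.897400) = 257.1 × 1.10845 = 285.0 nm

λ_obs ≈ 285.0 nm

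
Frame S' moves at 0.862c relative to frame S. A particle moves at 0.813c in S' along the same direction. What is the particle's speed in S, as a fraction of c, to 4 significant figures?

Relativistic velocity addition: u = (u' + v)/(1 + u'v/c²)
= (0.813 + 0.862)/(1 + 0.813×0.862) = 1.675/1.70081 = 0.9848

u ≈ 0.9848c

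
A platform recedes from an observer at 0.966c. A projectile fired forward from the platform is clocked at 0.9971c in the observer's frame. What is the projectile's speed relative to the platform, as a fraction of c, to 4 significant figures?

u' ≈ 0.8451c

Inverse velocity addition: u' = (u − v)/(1 − uv/c²)
= (0.9971 − 0.966)/(1 − 0.9971×0.966) = 0.03110/0.0368014 = 0.8451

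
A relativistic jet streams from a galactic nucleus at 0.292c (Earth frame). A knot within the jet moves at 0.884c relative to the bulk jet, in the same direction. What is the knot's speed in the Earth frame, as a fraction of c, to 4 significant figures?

Relativistic velocity addition: u = (u' + v)/(1 + u'v/c²)
= (0.884 + 0.292)/(1 + 0.884×0.292) = 1.176/1.25813 = 0.9347

u ≈ 0.9347c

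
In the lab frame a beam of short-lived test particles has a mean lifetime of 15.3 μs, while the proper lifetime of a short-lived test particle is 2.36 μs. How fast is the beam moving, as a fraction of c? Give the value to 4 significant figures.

β ≈ 0.9880

γ = Δt/τ₀ = 15.3/2.36 = 6.48305
β = √(1 − 1/γ²) = √(1 − 1/6.48305²) = 0.9880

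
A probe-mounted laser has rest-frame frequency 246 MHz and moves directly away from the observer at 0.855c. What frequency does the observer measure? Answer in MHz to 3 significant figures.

f_obs ≈ 68.8 MHz

Relativistic Doppler: f_obs = f_src √((1−β)/(1+β))
= 246 × √(0.14500/1.8550) = 246 × 0.27958 = 68.8 MHz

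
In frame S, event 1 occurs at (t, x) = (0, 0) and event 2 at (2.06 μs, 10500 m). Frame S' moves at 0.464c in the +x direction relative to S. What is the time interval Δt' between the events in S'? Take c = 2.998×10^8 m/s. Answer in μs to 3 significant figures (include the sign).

γ = 1/√(1 − 0.464²) = 1.1289
Δt' = γ(Δt − vΔx/c²) = 1.1289 × (2.06 μs − 0.464×10500 m / (2.998×10^8 m/s))
= 1.1289 × (-14.191 μs) = -16.0 μs

Δt' ≈ -16.0 μs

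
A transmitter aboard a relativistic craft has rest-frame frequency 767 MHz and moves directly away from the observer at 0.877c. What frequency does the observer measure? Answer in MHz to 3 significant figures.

f_obs ≈ 196 MHz

Relativistic Doppler: f_obs = f_src √((1−β)/(1+β))
= 767 × √(0.12300/1.8770) = 767 × 0.25599 = 196 MHz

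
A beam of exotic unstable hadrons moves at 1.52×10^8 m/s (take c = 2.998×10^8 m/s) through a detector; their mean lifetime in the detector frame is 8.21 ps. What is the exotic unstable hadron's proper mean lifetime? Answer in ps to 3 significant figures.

τ₀ ≈ 7.08 ps

β = v/c = 1.52×10^8 / 2.998×10^8 = 0.50700
γ = 1/√(1 − 0.50700²) = 1.1602
Proper time: τ₀ = Δt/γ = 8.21/1.1602 = 7.08 ps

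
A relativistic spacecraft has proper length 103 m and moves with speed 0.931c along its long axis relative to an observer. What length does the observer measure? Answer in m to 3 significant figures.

L ≈ 37.6 m

γ = 1/√(1 − 0.931²) = 2.7396
Length contraction: L = L₀/γ = 103/2.7396 = 37.6 m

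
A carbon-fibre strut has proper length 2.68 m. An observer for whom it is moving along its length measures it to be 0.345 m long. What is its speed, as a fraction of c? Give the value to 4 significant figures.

γ = L₀/L = 2.68/0.345 = 7.76812
β = √(1 − 1/γ²) = 0.9917

β ≈ 0.9917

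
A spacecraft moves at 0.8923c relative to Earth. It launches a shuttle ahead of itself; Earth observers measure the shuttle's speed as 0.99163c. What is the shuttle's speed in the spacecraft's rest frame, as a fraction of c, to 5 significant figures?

u' ≈ 0.86248c

Inverse velocity addition: u' = (u − v)/(1 − uv/c²)
= (0.99163 − 0.8923)/(1 − 0.99163×0.8923) = 0.099330/0.1151686 = 0.86248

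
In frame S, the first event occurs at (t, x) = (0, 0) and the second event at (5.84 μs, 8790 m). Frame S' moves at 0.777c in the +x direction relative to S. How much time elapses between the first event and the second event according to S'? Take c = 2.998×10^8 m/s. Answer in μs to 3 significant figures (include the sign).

Δt' ≈ -26.9 μs

γ = 1/√(1 − 0.777²) = 1.5886
Δt' = γ(Δt − vΔx/c²) = 1.5886 × (5.84 μs − 0.777×8790 m / (2.998×10^8 m/s))
= 1.5886 × (-16.941 μs) = -26.9 μs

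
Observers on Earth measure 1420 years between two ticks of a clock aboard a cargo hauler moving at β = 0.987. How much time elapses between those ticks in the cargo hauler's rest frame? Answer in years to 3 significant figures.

τ₀ ≈ 228 years

γ = 1/√(1 − 0.987²) = 6.2220
Proper time: τ₀ = Δt/γ = 1420/6.2220 = 228 years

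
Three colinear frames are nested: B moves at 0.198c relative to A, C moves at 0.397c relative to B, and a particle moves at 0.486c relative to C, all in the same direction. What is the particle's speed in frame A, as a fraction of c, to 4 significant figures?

u ≈ 0.8183c

Compose boost 2: (0.397 + 0.198)/(1 + 0.397×0.198) = 0.5950/1.07861 = 0.551638
Compose boost 3: (0.486 + 0.551638)/(1 + 0.486×0.551638) = 1.03764/1.26810 = 0.8183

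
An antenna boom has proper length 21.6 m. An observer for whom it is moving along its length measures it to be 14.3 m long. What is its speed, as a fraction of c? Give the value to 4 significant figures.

β ≈ 0.7495

γ = L₀/L = 21.6/14.3 = 1.51049
β = √(1 − 1/γ²) = 0.7495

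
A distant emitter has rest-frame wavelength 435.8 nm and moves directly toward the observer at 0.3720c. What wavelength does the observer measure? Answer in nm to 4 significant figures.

λ_obs ≈ 294.8 nm

Relativistic Doppler: λ_obs = λ_src √((1−β)/(1+β))
= 435.8 × √(0.628000/1.37200) = 435.8 × 0.676554 = 294.8 nm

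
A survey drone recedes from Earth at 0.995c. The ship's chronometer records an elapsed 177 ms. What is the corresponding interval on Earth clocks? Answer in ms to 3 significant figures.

Δt ≈ 1770 ms

γ = 1/√(1 − 0.995²) = 10.013
Time dilation: Δt = γτ₀ = 10.013 × 177 ms = 1770 ms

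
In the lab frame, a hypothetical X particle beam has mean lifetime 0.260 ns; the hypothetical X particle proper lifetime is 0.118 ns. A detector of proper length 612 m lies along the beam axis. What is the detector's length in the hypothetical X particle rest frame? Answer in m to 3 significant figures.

Time dilation ⇒ γ = Δt/τ₀ = 0.260/0.118 = 2.2034
Length contraction: L = L₀/γ = 612/2.2034 = 278 m

L ≈ 278 m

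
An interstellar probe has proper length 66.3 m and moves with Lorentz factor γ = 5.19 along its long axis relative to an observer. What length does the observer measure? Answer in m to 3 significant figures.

γ = 5.19 (given)
Length contraction: L = L₀/γ = 66.3/5.19 = 12.8 m

L ≈ 12.8 m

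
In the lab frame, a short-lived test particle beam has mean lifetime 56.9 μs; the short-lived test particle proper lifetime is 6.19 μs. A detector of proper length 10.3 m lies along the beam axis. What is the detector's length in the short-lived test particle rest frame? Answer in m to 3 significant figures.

Time dilation ⇒ γ = Δt/τ₀ = 56.9/6.19 = 9.1922
Length contraction: L = L₀/γ = 10.3/9.1922 = 1.12 m

L ≈ 1.12 m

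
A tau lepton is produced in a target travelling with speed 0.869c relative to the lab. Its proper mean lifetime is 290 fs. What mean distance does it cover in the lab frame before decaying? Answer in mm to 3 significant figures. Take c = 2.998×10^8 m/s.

d ≈ 0.153 mm

γ = 1/√(1 − 0.869²) = 2.0210
Dilated lifetime: Δt = γτ₀ = 2.0210 × 290 fs = 586.08 fs
d = vΔt = 0.869c × 586.08 fs = 2.6053×10^8 m/s × 5.8608×10^-13 s = 0.153 mm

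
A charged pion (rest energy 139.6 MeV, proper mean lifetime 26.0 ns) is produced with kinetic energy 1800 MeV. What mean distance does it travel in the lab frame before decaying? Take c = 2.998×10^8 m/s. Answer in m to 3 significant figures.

d ≈ 108 m

γ = 1 + K/(m₀c²) = 1 + 1800/139.6 = 13.894
β = √(1 − 1/γ²) = 0.99741
Dilated lifetime: γτ₀ = 13.894 × 26.0 ns = 361.24 ns
d = βc·γτ₀ = 0.99741 × (2.998×10^8 m/s) × 3.6124×10^-7 s = 108 m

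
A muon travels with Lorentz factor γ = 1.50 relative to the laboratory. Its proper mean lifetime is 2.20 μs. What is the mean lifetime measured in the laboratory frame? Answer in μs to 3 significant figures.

Δt ≈ 3.30 μs

γ = 1.50 (given)
Time dilation: Δt = γτ₀ = 1.50 × 2.20 μs = 3.30 μs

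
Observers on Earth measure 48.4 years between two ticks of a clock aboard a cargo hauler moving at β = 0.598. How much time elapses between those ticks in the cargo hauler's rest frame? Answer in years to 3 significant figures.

γ = 1/√(1 − 0.598²) = 1.2477
Proper time: τ₀ = Δt/γ = 48.4/1.2477 = 38.8 years

τ₀ ≈ 38.8 years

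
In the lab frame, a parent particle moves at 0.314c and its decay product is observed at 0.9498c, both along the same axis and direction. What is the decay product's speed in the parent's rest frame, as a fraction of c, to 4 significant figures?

u' ≈ 0.9060c

Inverse velocity addition: u' = (u − v)/(1 − uv/c²)
= (0.9498 − 0.314)/(1 − 0.9498×0.314) = 0.6358/0.701763 = 0.9060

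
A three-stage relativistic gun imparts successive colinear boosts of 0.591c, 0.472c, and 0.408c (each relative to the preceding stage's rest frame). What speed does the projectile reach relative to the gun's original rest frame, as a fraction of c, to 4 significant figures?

Compose boost 2: (0.472 + 0.591)/(1 + 0.472×0.591) = 1.063/1.27895 = 0.831149
Compose boost 3: (0.408 + 0.831149)/(1 + 0.408×0.831149) = 1.23915/1.33911 = 0.9254

u ≈ 0.9254c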